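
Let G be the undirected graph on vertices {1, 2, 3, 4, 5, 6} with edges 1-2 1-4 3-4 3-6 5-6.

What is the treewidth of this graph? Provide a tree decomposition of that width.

Treewidth 1.
Bags: B1 = {1, 2}  B2 = {1, 4}  B3 = {3, 4}  B4 = {3, 6}  B5 = {5, 6}
Tree: B1–B2, B2–B3, B3–B4, B4–B5

The largest bag has 2 vertices, giving width 1; this decomposition certifies tw(G) ≤ 1. G has an edge, so its treewidth is at least 1. The upper and lower bounds meet at 1, so that is the treewidth.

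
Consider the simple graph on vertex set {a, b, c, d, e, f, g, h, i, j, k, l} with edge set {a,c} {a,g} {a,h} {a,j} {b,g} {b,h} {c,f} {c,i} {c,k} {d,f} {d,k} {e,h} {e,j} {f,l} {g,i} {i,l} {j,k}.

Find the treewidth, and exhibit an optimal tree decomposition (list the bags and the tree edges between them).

Treewidth 3.
One such decomposition:
Bags: B1 = {d, f, i, l}  B2 = {c, d, f, i}  B3 = {c, d, i, k}  B4 = {c, g, i, k}  B5 = {a, c, g, k}  B6 = {a, g, j, k}  B7 = {a, b, g, j}  B8 = {a, b, h, j}  B9 = {b, e, h, j}
Tree: B1–B2, B2–B3, B3–B4, B4–B5, B5–B6, B6–B7, B7–B8, B8–B9

The largest bag has 4 vertices, giving width 3; this decomposition certifies tw(G) ≤ 3. For the lower bound: the 4 vertex sets {d,f,l}, {i}, {c}, {a,g,j,k} are disjoint, each induces a connected subgraph, and every pair is joined by at least one edge of G. Contracting each set to a single vertex therefore yields K_{4} as a minor, and since treewidth is minor-monotone, tw(G) ≥ tw(K_{4}) = 3. Therefore the treewidth is 3.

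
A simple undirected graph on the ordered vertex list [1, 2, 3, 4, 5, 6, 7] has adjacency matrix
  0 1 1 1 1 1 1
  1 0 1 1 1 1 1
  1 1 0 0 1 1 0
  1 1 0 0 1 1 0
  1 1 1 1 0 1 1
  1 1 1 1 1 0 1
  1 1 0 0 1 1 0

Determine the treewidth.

A width-4 tree decomposition is:
Bags: B1 = {1, 2, 4, 5, 6}  B2 = {1, 2, 5, 6, 7}  B3 = {1, 2, 3, 5, 6}
Tree: B1–B2, B2–B3
Each bag holds 5 vertices, so the decomposition has width 4, which upper-bounds the treewidth. On the other hand G contains the 5-clique {1, 2, 3, 5, 6}. A clique must lie in a single bag of any decomposition, so no decomposition can have width below 4. Therefore the treewidth is 4.

4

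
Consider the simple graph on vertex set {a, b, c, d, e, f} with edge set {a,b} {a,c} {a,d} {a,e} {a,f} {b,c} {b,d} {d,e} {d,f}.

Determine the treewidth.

A width-2 tree decomposition is:
Bags: B1 = {a, d, f}  B2 = {a, d, e}  B3 = {a, b, d}  B4 = {a, b, c}
Tree: B1–B2, B1–B3, B3–B4
Each bag holds 3 vertices, so the decomposition has width 2, which upper-bounds the treewidth. For the lower bound, the 3 vertices {a, d, e} are pairwise adjacent, and any tree decomposition puts a clique entirely inside one bag — forcing width ≥ 2. Therefore the treewidth is 2.

2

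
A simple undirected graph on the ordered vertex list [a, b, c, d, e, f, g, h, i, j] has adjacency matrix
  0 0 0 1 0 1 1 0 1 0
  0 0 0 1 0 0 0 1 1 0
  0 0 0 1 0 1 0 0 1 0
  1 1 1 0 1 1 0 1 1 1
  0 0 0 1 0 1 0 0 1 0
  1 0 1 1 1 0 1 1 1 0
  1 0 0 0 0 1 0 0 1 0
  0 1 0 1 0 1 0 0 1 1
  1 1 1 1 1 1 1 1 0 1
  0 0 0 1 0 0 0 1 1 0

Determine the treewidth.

A width-3 tree decomposition is:
Bags: B1 = {a, d, f, i}  B2 = {d, f, h, i}  B3 = {d, e, f, i}  B4 = {a, f, g, i}  B5 = {c, d, f, i}  B6 = {b, d, h, i}  B7 = {d, h, i, j}
Tree: B1–B2, B2–B3, B1–B4, B3–B5, B2–B6, B6–B7
Every bag has size at most 4, so the width is 4 − 1 = 3 and tw(G) ≤ 3. On the other hand G contains the 4-clique {d, h, i, j}. A clique must lie in a single bag of any decomposition, so no decomposition can have width below 3. Hence tw(G) = 3 exactly.

3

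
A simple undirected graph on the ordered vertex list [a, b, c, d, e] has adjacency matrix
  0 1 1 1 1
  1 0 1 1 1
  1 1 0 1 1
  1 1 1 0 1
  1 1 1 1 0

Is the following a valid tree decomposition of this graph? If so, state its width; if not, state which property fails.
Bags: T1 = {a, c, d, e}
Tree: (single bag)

No — vertex b appears in no bag.

A tree decomposition must satisfy three properties: every vertex lies in some bag; for every edge, both endpoints lie together in some bag; and for every vertex, the bags containing it form a connected subtree. Here vertex b appears in no bag, so the decomposition is invalid.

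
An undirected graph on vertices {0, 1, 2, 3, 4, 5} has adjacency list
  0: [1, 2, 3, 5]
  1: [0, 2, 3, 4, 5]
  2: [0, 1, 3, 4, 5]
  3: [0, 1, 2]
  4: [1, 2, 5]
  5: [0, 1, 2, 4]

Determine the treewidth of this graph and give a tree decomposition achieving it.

Each bag holds 4 vertices, so the decomposition has width 3, which upper-bounds the treewidth. Conversely, {0, 1, 2, 3} is a clique of size 4, and the vertices of any clique must share a bag in every tree decomposition; so some bag has ≥ 4 vertices and tw(G) ≥ 3. Combining the bounds, tw(G) = 3.

Treewidth 3.
One optimal decomposition is:
Bags: B1 = {0, 1, 2, 3}  B2 = {0, 1, 2, 5}  B3 = {1, 2, 4, 5}
Tree: B1–B2, B2–B3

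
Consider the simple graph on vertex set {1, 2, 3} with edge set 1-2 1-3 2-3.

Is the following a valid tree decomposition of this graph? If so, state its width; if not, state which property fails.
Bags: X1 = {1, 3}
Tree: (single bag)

No — vertex 2 appears in no bag.

A tree decomposition must satisfy three properties: every vertex lies in some bag; for every edge, both endpoints lie together in some bag; and for every vertex, the bags containing it form a connected subtree. Here vertex 2 appears in no bag, so the decomposition is invalid.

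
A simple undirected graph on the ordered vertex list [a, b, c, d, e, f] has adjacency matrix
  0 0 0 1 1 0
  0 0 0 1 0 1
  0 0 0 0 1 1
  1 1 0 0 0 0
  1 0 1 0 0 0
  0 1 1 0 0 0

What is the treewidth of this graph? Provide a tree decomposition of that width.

Treewidth 2.
One such decomposition:
Bags: B1 = {a, c, e}  B2 = {a, c, f}  B3 = {a, b, f}  B4 = {a, b, d}
Tree: B1–B2, B2–B3, B3–B4

Every bag has size at most 3, so the width is 3 − 1 = 2 and tw(G) ≤ 2. Since a–e–c–f–b–d–a is a cycle in G, G is not acyclic. Forests are exactly the graphs of treewidth ≤ 1, so tw(G) ≥ 2. Therefore the treewidth is 2.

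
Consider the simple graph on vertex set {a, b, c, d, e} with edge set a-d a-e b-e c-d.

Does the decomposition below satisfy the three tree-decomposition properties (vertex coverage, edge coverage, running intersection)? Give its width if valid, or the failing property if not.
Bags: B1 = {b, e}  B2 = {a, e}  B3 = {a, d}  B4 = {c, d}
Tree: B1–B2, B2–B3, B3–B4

Checking the three conditions: (i) the bags cover all of {a, b, c, d, e}; (ii) for each edge, some bag contains both endpoints; (iii) the bags containing any fixed vertex form a subtree. All hold, so the decomposition is valid with width 2 − 1 = 1.

Yes; width 1.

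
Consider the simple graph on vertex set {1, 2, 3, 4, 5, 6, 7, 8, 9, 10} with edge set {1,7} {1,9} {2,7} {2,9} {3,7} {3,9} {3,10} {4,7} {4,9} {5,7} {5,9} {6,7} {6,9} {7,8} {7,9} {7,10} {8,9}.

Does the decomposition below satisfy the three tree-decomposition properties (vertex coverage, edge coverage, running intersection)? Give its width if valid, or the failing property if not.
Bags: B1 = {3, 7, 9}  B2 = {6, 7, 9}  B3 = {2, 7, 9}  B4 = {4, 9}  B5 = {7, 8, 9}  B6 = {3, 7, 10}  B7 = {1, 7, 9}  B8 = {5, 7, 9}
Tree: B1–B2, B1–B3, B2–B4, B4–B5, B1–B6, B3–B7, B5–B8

A tree decomposition must satisfy three properties: every vertex lies in some bag; for every edge, both endpoints lie together in some bag; and for every vertex, the bags containing it form a connected subtree. Here edge (7,4) lies in no bag, so the decomposition is invalid.

No — edge (7,4) lies in no bag.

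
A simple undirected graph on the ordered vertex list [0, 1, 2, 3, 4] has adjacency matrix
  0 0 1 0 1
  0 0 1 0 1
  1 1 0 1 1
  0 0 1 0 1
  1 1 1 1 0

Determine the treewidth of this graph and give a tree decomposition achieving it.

Every bag has size at most 3, so the width is 3 − 1 = 2 and tw(G) ≤ 2. For the lower bound, the 3 vertices {0, 2, 4} are pairwise adjacent, and any tree decomposition puts a clique entirely inside one bag — forcing width ≥ 2. Hence tw(G) = 2 exactly.

Treewidth 2.
One optimal decomposition is:
Bags: B1 = {0, 2, 4}  B2 = {2, 3, 4}  B3 = {1, 2, 4}
Tree: B1–B2, B1–B3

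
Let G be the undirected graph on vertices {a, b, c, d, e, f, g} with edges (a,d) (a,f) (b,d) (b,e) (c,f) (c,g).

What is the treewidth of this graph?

1

A width-1 tree decomposition is:
Bags: B1 = {c, g}  B2 = {c, f}  B3 = {a, f}  B4 = {a, d}  B5 = {b, d}  B6 = {b, e}
Tree: B1–B2, B2–B3, B3–B4, B4–B5, B5–B6
Each bag holds 2 vertices, so the decomposition has width 1, which upper-bounds the treewidth. Any graph with an edge has treewidth ≥ 1, and G has the edge g–c. Therefore the treewidth is 1.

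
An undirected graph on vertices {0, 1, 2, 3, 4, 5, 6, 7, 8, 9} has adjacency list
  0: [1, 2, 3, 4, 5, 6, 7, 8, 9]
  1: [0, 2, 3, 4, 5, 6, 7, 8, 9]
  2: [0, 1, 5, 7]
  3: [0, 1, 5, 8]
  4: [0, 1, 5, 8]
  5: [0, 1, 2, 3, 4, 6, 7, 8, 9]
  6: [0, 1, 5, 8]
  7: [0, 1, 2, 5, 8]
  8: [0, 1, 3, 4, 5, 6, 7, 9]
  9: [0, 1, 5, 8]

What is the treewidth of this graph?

A width-4 tree decomposition is:
Bags: B1 = {0, 1, 5, 7, 8}  B2 = {0, 1, 4, 5, 8}  B3 = {0, 1, 3, 5, 8}  B4 = {0, 1, 2, 5, 7}  B5 = {0, 1, 5, 6, 8}  B6 = {0, 1, 5, 8, 9}
Tree: B1–B2, B2–B3, B1–B4, B2–B5, B1–B6
Each bag holds 5 vertices, so the decomposition has width 4, which upper-bounds the treewidth. Conversely, {0, 1, 3, 5, 8} is a clique of size 5, and the vertices of any clique must share a bag in every tree decomposition; so some bag has ≥ 5 vertices and tw(G) ≥ 4. The upper and lower bounds meet at 4, so that is the treewidth.

4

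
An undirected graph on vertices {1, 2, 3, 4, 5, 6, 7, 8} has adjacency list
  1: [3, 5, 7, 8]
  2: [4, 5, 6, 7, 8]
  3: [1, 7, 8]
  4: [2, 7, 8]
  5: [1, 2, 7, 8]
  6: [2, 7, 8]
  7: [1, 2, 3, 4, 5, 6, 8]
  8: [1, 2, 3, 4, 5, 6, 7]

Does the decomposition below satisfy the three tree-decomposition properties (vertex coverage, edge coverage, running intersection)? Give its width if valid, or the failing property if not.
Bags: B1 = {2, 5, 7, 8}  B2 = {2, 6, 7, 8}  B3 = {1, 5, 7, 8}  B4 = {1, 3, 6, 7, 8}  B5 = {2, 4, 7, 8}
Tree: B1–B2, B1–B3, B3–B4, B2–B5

No — bags containing vertex 6 are not connected in the tree.

A tree decomposition must satisfy three properties: every vertex lies in some bag; for every edge, both endpoints lie together in some bag; and for every vertex, the bags containing it form a connected subtree. Here bags containing vertex 6 are not connected in the tree, so the decomposition is invalid.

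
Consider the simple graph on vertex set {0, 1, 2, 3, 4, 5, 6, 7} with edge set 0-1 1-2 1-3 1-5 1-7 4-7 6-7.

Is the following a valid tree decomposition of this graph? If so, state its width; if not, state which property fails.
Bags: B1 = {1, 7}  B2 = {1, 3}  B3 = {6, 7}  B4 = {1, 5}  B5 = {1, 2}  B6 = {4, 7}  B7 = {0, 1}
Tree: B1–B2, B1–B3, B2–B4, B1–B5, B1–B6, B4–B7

Yes; width 1.

Vertex coverage: the bags together contain {0, 1, 2, 3, 4, 5, 6, 7}, the full vertex set. Edge coverage: each edge of G has both endpoints in at least one bag. Running intersection: for every vertex, the bags containing it form a connected subtree. All three properties hold, so this is a valid tree decomposition of width max|bag| − 1 = 1, and hence tw(G) ≤ 1.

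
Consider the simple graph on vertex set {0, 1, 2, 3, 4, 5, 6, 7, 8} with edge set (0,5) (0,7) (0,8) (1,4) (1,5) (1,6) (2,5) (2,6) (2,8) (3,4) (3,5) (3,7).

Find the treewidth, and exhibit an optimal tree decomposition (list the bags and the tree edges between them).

Treewidth 3.
Bags: B1 = {1, 2, 4, 6}  B2 = {1, 2, 4, 5}  B3 = {2, 3, 4, 5}  B4 = {2, 3, 5, 8}  B5 = {0, 3, 5, 8}  B6 = {0, 3, 7, 8}
Tree: B1–B2, B2–B3, B3–B4, B4–B5, B5–B6

The largest bag has 4 vertices, giving width 3; this decomposition certifies tw(G) ≤ 3. For the lower bound: the 4 vertex sets {1,4,6}, {2}, {5}, {0,3,7,8} are disjoint, each induces a connected subgraph, and every pair is joined by at least one edge of G. Contracting each set to a single vertex therefore yields K_{4} as a minor, and since treewidth is minor-monotone, tw(G) ≥ tw(K_{4}) = 3. Therefore the treewidth is 3.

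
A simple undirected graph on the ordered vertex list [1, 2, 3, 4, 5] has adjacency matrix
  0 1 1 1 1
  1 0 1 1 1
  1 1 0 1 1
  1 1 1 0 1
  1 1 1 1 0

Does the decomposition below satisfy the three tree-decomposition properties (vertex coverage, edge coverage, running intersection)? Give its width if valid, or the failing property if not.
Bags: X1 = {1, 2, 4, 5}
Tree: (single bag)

No — vertex 3 appears in no bag.

A tree decomposition must satisfy three properties: every vertex lies in some bag; for every edge, both endpoints lie together in some bag; and for every vertex, the bags containing it form a connected subtree. Here vertex 3 appears in no bag, so the decomposition is invalid.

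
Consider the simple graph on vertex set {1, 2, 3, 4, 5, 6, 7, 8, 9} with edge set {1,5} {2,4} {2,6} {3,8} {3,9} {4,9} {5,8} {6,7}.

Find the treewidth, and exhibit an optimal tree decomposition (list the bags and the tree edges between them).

Treewidth 1.
One such decomposition:
Bags: B1 = {6, 7}  B2 = {2, 6}  B3 = {2, 4}  B4 = {4, 9}  B5 = {3, 9}  B6 = {3, 8}  B7 = {5, 8}  B8 = {1, 5}
Tree: B1–B2, B2–B3, B3–B4, B4–B5, B5–B6, B6–B7, B7–B8

Each bag holds 2 vertices, so the decomposition has width 1, which upper-bounds the treewidth. Any graph with an edge has treewidth ≥ 1, and G has the edge 7–6. Combining the bounds, tw(G) = 1.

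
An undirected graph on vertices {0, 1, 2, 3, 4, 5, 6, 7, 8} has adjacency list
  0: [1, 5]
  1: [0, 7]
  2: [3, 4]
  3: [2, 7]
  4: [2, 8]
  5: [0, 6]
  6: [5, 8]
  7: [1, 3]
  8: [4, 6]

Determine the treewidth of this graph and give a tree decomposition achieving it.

Treewidth 2.
One such decomposition:
Bags: B1 = {0, 5, 6}  B2 = {0, 6, 8}  B3 = {0, 4, 8}  B4 = {0, 2, 4}  B5 = {0, 2, 3}  B6 = {0, 3, 7}  B7 = {0, 1, 7}
Tree: B1–B2, B2–B3, B3–B4, B4–B5, B5–B6, B6–B7

The largest bag has 3 vertices, giving width 2; this decomposition certifies tw(G) ≤ 2. Since 0–5–6–8–4–2–3–7–1–0 is a cycle in G, G is not acyclic. Forests are exactly the graphs of treewidth ≤ 1, so tw(G) ≥ 2. The upper and lower bounds meet at 2, so that is the treewidth.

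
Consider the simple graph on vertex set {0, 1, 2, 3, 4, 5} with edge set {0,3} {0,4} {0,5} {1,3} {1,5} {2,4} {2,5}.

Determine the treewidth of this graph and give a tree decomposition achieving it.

Every bag has size at most 3, so the width is 3 − 1 = 2 and tw(G) ≤ 2. For the lower bound, G contains the cycle 1–3–0–5–1, so G is not a forest; only forests have treewidth ≤ 1, hence tw(G) ≥ 2. The upper and lower bounds meet at 2, so that is the treewidth.

Treewidth 2.
One optimal decomposition is:
Bags: B1 = {1, 3, 5}  B2 = {0, 3, 5}  B3 = {0, 2, 5}  B4 = {0, 2, 4}
Tree: B1–B2, B2–B3, B3–B4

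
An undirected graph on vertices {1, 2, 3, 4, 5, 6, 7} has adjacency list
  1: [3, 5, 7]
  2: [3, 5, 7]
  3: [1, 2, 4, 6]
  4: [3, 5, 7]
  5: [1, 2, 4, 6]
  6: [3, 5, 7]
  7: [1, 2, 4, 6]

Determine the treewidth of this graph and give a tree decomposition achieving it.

The largest bag has 4 vertices, giving width 3; this decomposition certifies tw(G) ≤ 3. For the lower bound: the 4 vertex sets {3,6}, {4,5}, {7}, {2} are disjoint, each induces a connected subgraph, and every pair is joined by at least one edge of G. Contracting each set to a single vertex therefore yields K_{4} as a minor, and since treewidth is minor-monotone, tw(G) ≥ tw(K_{4}) = 3. Hence tw(G) = 3 exactly.

Treewidth 3.
Bags: B1 = {3, 5, 6, 7}  B2 = {3, 4, 5, 7}  B3 = {2, 3, 5, 7}  B4 = {1, 3, 5, 7}
Tree: B1–B2, B2–B3, B3–B4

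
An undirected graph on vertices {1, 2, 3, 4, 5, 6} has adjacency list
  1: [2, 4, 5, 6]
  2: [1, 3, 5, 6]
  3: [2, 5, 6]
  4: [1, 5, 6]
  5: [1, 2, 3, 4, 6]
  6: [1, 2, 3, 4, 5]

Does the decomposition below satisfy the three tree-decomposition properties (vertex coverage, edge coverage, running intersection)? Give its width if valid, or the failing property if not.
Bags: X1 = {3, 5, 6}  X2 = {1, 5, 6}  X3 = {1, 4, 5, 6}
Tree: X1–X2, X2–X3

No — vertex 2 appears in no bag.

A tree decomposition must satisfy three properties: every vertex lies in some bag; for every edge, both endpoints lie together in some bag; and for every vertex, the bags containing it form a connected subtree. Here vertex 2 appears in no bag, so the decomposition is invalid.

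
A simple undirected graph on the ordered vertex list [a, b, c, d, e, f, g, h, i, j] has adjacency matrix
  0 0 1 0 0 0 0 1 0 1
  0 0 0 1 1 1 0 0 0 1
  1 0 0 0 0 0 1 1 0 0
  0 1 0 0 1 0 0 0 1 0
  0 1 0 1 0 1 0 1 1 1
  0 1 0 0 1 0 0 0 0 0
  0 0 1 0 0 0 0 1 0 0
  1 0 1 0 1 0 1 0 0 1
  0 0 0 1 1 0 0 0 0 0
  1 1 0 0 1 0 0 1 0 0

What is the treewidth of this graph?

A width-2 tree decomposition is:
Bags: B1 = {a, h, j}  B2 = {a, c, h}  B3 = {e, h, j}  B4 = {b, e, j}  B5 = {b, d, e}  B6 = {c, g, h}  B7 = {d, e, i}  B8 = {b, e, f}
Tree: B1–B2, B1–B3, B3–B4, B4–B5, B2–B6, B5–B7, B5–B8
Each bag holds 3 vertices, so the decomposition has width 2, which upper-bounds the treewidth. On the other hand G contains the 3-clique {c, g, h}. A clique must lie in a single bag of any decomposition, so no decomposition can have width below 2. Therefore the treewidth is 2.

2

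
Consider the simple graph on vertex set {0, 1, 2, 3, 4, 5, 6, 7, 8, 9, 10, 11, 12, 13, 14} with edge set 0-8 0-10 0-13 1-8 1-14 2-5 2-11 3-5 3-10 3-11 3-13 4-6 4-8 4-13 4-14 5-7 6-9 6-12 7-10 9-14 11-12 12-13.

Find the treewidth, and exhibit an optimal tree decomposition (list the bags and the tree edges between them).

Treewidth 3.
Bags: B1 = {2, 5, 7, 11}  B2 = {3, 5, 7, 11}  B3 = {3, 7, 10, 11}  B4 = {3, 10, 11, 12}  B5 = {3, 10, 12, 13}  B6 = {0, 10, 12, 13}  B7 = {0, 6, 12, 13}  B8 = {0, 4, 6, 13}  B9 = {0, 4, 6, 8}  B10 = {4, 6, 8, 9}  B11 = {4, 8, 9, 14}  B12 = {1, 8, 9, 14}
Tree: B1–B2, B2–B3, B3–B4, B4–B5, B5–B6, B6–B7, B7–B8, B8–B9, B9–B10, B10–B11, B11–B12

Each bag holds 4 vertices, so the decomposition has width 3, which upper-bounds the treewidth. For the lower bound: the 4 vertex sets {2,5,7}, {11}, {3}, {0,10,12,13} are disjoint, each induces a connected subgraph, and every pair is joined by at least one edge of G. Contracting each set to a single vertex therefore yields K_{4} as a minor, and since treewidth is minor-monotone, tw(G) ≥ tw(K_{4}) = 3. Therefore the treewidth is 3.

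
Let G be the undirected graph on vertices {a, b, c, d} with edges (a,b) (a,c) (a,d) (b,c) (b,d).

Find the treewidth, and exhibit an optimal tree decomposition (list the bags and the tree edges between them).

The largest bag has 3 vertices, giving width 2; this decomposition certifies tw(G) ≤ 2. On the other hand G contains the 3-clique {a, b, d}. A clique must lie in a single bag of any decomposition, so no decomposition can have width below 2. The upper and lower bounds meet at 2, so that is the treewidth.

Treewidth 2.
One such decomposition:
Bags: B1 = {a, b, d}  B2 = {a, b, c}
Tree: B1–B2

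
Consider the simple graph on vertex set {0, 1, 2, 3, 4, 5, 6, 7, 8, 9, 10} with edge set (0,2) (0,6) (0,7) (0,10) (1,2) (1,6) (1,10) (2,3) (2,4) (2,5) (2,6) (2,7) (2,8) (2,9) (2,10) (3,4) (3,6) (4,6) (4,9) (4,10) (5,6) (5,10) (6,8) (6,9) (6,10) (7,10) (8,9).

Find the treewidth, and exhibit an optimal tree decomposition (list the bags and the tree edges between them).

Each bag holds 4 vertices, so the decomposition has width 3, which upper-bounds the treewidth. Conversely, {2, 6, 8, 9} is a clique of size 4, and the vertices of any clique must share a bag in every tree decomposition; so some bag has ≥ 4 vertices and tw(G) ≥ 3. Therefore the treewidth is 3.

Treewidth 3.
Bags: B1 = {1, 2, 6, 10}  B2 = {2, 4, 6, 10}  B3 = {2, 4, 6, 9}  B4 = {2, 3, 4, 6}  B5 = {2, 6, 8, 9}  B6 = {2, 5, 6, 10}  B7 = {0, 2, 6, 10}  B8 = {0, 2, 7, 10}
Tree: B1–B2, B2–B3, B2–B4, B3–B5, B1–B6, B1–B7, B7–B8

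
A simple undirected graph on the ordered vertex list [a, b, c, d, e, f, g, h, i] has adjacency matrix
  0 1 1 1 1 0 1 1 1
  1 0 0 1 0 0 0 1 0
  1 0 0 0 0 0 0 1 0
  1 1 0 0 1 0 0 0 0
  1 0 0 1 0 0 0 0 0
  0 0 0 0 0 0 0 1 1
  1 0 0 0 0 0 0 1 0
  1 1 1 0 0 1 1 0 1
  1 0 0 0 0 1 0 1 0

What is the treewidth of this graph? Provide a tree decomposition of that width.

Treewidth 2.
One optimal decomposition is:
Bags: B1 = {a, b, h}  B2 = {a, b, d}  B3 = {a, h, i}  B4 = {a, c, h}  B5 = {f, h, i}  B6 = {a, g, h}  B7 = {a, d, e}
Tree: B1–B2, B1–B3, B3–B4, B3–B5, B4–B6, B2–B7

Each bag holds 3 vertices, so the decomposition has width 2, which upper-bounds the treewidth. For the lower bound, the 3 vertices {a, d, e} are pairwise adjacent, and any tree decomposition puts a clique entirely inside one bag — forcing width ≥ 2. Combining the bounds, tw(G) = 2.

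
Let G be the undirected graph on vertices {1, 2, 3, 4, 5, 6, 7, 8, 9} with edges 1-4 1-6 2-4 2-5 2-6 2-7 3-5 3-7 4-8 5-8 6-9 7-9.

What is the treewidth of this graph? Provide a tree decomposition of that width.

Treewidth 3.
One such decomposition:
Bags: B1 = {1, 4, 6, 9}  B2 = {2, 4, 6, 9}  B3 = {2, 4, 7, 9}  B4 = {2, 4, 7, 8}  B5 = {2, 5, 7, 8}  B6 = {3, 5, 7, 8}
Tree: B1–B2, B2–B3, B3–B4, B4–B5, B5–B6

The largest bag has 4 vertices, giving width 3; this decomposition certifies tw(G) ≤ 3. For the lower bound: the 4 vertex sets {1,6,9}, {4}, {2}, {3,5,7,8} are disjoint, each induces a connected subgraph, and every pair is joined by at least one edge of G. Contracting each set to a single vertex therefore yields K_{4} as a minor, and since treewidth is minor-monotone, tw(G) ≥ tw(K_{4}) = 3. Combining the bounds, tw(G) = 3.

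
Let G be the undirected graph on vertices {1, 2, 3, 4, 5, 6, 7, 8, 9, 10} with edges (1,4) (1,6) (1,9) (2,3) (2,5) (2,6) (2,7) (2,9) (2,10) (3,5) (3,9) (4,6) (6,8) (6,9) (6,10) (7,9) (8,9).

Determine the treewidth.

A width-2 tree decomposition is:
Bags: B1 = {2, 3, 9}  B2 = {2, 7, 9}  B3 = {2, 6, 9}  B4 = {6, 8, 9}  B5 = {2, 6, 10}  B6 = {1, 6, 9}  B7 = {2, 3, 5}  B8 = {1, 4, 6}
Tree: B1–B2, B1–B3, B3–B4, B3–B5, B4–B6, B1–B7, B6–B8
Each bag holds 3 vertices, so the decomposition has width 2, which upper-bounds the treewidth. On the other hand G contains the 3-clique {6, 8, 9}. A clique must lie in a single bag of any decomposition, so no decomposition can have width below 2. Combining the bounds, tw(G) = 2.

2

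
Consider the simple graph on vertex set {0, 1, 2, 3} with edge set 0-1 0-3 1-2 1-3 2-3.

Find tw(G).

A width-2 tree decomposition is:
Bags: B1 = {0, 1, 3}  B2 = {1, 2, 3}
Tree: B1–B2
Each bag holds 3 vertices, so the decomposition has width 2, which upper-bounds the treewidth. On the other hand G contains the 3-clique {0, 1, 3}. A clique must lie in a single bag of any decomposition, so no decomposition can have width below 2. Combining the bounds, tw(G) = 2.

2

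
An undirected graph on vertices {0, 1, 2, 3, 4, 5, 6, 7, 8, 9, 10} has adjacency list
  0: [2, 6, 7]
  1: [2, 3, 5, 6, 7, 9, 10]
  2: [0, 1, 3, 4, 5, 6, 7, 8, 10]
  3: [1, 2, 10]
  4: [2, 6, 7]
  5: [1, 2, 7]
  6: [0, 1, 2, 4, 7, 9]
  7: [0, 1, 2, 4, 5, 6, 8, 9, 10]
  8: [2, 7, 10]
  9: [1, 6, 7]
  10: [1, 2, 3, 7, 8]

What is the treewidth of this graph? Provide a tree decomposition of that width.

Every bag has size at most 4, so the width is 4 − 1 = 3 and tw(G) ≤ 3. For the lower bound, the 4 vertices {1, 6, 7, 9} are pairwise adjacent, and any tree decomposition puts a clique entirely inside one bag — forcing width ≥ 3. The upper and lower bounds meet at 3, so that is the treewidth.

Treewidth 3.
One optimal decomposition is:
Bags: B1 = {2, 4, 6, 7}  B2 = {0, 2, 6, 7}  B3 = {1, 2, 6, 7}  B4 = {1, 2, 7, 10}  B5 = {1, 6, 7, 9}  B6 = {1, 2, 5, 7}  B7 = {1, 2, 3, 10}  B8 = {2, 7, 8, 10}
Tree: B1–B2, B1–B3, B3–B4, B3–B5, B4–B6, B4–B7, B4–B8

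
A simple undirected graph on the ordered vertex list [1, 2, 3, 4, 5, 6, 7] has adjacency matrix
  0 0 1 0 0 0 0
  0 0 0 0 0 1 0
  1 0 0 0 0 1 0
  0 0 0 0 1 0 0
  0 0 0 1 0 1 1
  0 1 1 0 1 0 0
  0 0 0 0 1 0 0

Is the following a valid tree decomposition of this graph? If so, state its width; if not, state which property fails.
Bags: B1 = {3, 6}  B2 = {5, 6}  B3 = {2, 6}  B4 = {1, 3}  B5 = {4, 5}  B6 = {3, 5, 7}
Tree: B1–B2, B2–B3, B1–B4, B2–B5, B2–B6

No — bags containing vertex 3 are not connected in the tree.

A tree decomposition must satisfy three properties: every vertex lies in some bag; for every edge, both endpoints lie together in some bag; and for every vertex, the bags containing it form a connected subtree. Here bags containing vertex 3 are not connected in the tree, so the decomposition is invalid.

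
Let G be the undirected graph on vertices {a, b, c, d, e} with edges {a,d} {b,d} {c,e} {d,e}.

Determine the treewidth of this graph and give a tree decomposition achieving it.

Treewidth 1.
One such decomposition:
Bags: B1 = {d, e}  B2 = {b, d}  B3 = {a, d}  B4 = {c, e}
Tree: B1–B2, B2–B3, B1–B4

The largest bag has 2 vertices, giving width 1; this decomposition certifies tw(G) ≤ 1. Any graph with an edge has treewidth ≥ 1, and G has the edge e–d. Combining the bounds, tw(G) = 1.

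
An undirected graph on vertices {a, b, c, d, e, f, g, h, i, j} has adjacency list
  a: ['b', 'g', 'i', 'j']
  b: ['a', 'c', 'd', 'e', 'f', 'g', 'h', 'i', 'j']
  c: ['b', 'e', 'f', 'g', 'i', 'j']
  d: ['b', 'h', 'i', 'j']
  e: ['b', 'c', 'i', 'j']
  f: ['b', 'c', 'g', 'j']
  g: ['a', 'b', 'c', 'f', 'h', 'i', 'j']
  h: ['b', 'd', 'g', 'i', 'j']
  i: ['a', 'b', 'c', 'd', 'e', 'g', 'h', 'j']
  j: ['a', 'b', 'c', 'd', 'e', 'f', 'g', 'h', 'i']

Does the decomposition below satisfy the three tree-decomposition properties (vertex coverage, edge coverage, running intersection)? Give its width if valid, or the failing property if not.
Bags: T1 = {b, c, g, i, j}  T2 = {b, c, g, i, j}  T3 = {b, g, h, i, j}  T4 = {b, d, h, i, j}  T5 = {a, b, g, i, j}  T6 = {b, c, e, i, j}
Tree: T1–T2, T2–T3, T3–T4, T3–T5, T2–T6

A tree decomposition must satisfy three properties: every vertex lies in some bag; for every edge, both endpoints lie together in some bag; and for every vertex, the bags containing it form a connected subtree. Here vertex f appears in no bag, so the decomposition is invalid.

No — vertex f appears in no bag.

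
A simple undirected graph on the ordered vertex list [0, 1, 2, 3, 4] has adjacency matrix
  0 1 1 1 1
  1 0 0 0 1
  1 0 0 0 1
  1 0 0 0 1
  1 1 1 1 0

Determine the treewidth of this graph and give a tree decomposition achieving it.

Treewidth 2.
One such decomposition:
Bags: B1 = {0, 1, 4}  B2 = {0, 3, 4}  B3 = {0, 2, 4}
Tree: B1–B2, B2–B3

Each bag holds 3 vertices, so the decomposition has width 2, which upper-bounds the treewidth. For the lower bound, the 3 vertices {0, 1, 4} are pairwise adjacent, and any tree decomposition puts a clique entirely inside one bag — forcing width ≥ 2. Hence tw(G) = 2 exactly.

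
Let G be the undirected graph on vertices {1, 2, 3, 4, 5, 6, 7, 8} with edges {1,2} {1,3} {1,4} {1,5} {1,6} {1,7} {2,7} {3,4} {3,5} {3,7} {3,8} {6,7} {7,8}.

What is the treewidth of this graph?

2

A width-2 tree decomposition is:
Bags: B1 = {1, 3, 5}  B2 = {1, 3, 7}  B3 = {1, 3, 4}  B4 = {1, 6, 7}  B5 = {3, 7, 8}  B6 = {1, 2, 7}
Tree: B1–B2, B2–B3, B2–B4, B2–B5, B2–B6
Every bag has size at most 3, so the width is 3 − 1 = 2 and tw(G) ≤ 2. On the other hand G contains the 3-clique {3, 7, 8}. A clique must lie in a single bag of any decomposition, so no decomposition can have width below 2. Hence tw(G) = 2 exactly.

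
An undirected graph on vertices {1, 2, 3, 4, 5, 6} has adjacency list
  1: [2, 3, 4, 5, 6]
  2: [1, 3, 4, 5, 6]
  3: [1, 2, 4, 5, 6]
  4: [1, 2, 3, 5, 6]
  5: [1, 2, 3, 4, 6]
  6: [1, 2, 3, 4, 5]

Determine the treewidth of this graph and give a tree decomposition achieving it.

A single bag containing all 6 vertices is trivially a valid decomposition of width 5. For the lower bound, the 6 vertices {1, 2, 3, 4, 5, 6} are pairwise adjacent, and any tree decomposition puts a clique entirely inside one bag — forcing width ≥ 5. Hence tw(G) = 5 exactly.

Treewidth 5.
Bags: B1 = {1, 2, 3, 4, 5, 6}
Tree: (single bag)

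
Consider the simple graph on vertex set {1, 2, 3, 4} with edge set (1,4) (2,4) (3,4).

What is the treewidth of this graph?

A width-1 tree decomposition is:
Bags: B1 = {2, 4}  B2 = {1, 4}  B3 = {3, 4}
Tree: B1–B2, B2–B3
Every bag has size at most 2, so the width is 2 − 1 = 1 and tw(G) ≤ 1. G has an edge, so its treewidth is at least 1. Hence tw(G) = 1 exactly.

1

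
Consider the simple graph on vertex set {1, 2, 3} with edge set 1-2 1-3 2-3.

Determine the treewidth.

A width-2 tree decomposition is:
Bags: B1 = {1, 2, 3}
Tree: (single bag)
With just one bag of size 3, the width is 3 − 1 = 2, so tw(G) ≤ 2. On the other hand G contains the 3-clique {1, 2, 3}. A clique must lie in a single bag of any decomposition, so no decomposition can have width below 2. Combining the bounds, tw(G) = 2.

2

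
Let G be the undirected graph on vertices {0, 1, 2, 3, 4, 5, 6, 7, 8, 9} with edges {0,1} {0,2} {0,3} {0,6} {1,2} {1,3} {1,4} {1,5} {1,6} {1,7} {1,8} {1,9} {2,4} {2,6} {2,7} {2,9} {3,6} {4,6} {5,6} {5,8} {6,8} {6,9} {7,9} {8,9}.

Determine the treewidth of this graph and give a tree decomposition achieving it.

Treewidth 3.
One optimal decomposition is:
Bags: B1 = {0, 1, 3, 6}  B2 = {0, 1, 2, 6}  B3 = {1, 2, 4, 6}  B4 = {1, 2, 6, 9}  B5 = {1, 6, 8, 9}  B6 = {1, 2, 7, 9}  B7 = {1, 5, 6, 8}
Tree: B1–B2, B2–B3, B2–B4, B4–B5, B4–B6, B5–B7

Each bag holds 4 vertices, so the decomposition has width 3, which upper-bounds the treewidth. On the other hand G contains the 4-clique {1, 6, 8, 9}. A clique must lie in a single bag of any decomposition, so no decomposition can have width below 3. Hence tw(G) = 3 exactly.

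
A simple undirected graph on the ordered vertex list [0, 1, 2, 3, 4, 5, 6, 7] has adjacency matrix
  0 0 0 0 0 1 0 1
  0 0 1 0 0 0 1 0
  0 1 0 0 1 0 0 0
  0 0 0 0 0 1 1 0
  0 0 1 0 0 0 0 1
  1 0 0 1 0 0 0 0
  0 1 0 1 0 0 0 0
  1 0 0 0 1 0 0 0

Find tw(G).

A width-2 tree decomposition is:
Bags: B1 = {0, 5, 7}  B2 = {3, 5, 7}  B3 = {3, 6, 7}  B4 = {1, 6, 7}  B5 = {1, 2, 7}  B6 = {2, 4, 7}
Tree: B1–B2, B2–B3, B3–B4, B4–B5, B5–B6
Every bag has size at most 3, so the width is 3 − 1 = 2 and tw(G) ≤ 2. For the lower bound, G contains the cycle 7–0–5–3–6–1–2–4–7, so G is not a forest; only forests have treewidth ≤ 1, hence tw(G) ≥ 2. The upper and lower bounds meet at 2, so that is the treewidth.

2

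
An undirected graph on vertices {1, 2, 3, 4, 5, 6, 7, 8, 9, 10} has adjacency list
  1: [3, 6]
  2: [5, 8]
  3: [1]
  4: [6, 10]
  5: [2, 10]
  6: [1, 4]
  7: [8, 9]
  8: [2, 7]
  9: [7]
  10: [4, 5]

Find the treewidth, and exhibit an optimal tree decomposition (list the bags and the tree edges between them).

Treewidth 1.
One optimal decomposition is:
Bags: B1 = {7, 9}  B2 = {7, 8}  B3 = {2, 8}  B4 = {2, 5}  B5 = {5, 10}  B6 = {4, 10}  B7 = {4, 6}  B8 = {1, 6}  B9 = {1, 3}
Tree: B1–B2, B2–B3, B3–B4, B4–B5, B5–B6, B6–B7, B7–B8, B8–B9

Every bag has size at most 2, so the width is 2 − 1 = 1 and tw(G) ≤ 1. Any graph with an edge has treewidth ≥ 1, and G has the edge 9–7. Hence tw(G) = 1 exactly.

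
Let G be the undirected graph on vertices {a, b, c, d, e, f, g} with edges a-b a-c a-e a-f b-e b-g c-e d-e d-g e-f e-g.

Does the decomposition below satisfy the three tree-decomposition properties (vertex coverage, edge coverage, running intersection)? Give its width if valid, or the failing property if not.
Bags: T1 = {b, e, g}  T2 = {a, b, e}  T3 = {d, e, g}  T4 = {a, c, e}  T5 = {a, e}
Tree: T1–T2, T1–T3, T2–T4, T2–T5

A tree decomposition must satisfy three properties: every vertex lies in some bag; for every edge, both endpoints lie together in some bag; and for every vertex, the bags containing it form a connected subtree. Here vertex f appears in no bag, so the decomposition is invalid.

No — vertex f appears in no bag.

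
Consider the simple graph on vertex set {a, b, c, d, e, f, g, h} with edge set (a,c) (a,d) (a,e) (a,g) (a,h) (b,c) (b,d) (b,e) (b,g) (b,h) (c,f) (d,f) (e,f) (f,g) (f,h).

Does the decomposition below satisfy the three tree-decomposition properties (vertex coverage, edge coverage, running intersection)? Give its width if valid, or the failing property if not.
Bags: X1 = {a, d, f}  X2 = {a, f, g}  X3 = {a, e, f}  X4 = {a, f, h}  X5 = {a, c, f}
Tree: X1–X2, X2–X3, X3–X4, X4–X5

A tree decomposition must satisfy three properties: every vertex lies in some bag; for every edge, both endpoints lie together in some bag; and for every vertex, the bags containing it form a connected subtree. Here vertex b appears in no bag, so the decomposition is invalid.

No — vertex b appears in no bag.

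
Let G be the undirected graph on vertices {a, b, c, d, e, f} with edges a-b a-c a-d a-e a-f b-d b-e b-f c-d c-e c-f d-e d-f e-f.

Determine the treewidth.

4

A width-4 tree decomposition is:
Bags: B1 = {a, b, d, e, f}  B2 = {a, c, d, e, f}
Tree: B1–B2
The largest bag has 5 vertices, giving width 4; this decomposition certifies tw(G) ≤ 4. Conversely, {a, c, d, e, f} is a clique of size 5, and the vertices of any clique must share a bag in every tree decomposition; so some bag has ≥ 5 vertices and tw(G) ≥ 4. Hence tw(G) = 4 exactly.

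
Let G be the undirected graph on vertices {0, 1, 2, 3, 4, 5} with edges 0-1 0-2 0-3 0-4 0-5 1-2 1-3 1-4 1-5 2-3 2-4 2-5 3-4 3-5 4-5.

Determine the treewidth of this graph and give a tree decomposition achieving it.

A single bag containing all 6 vertices is trivially a valid decomposition of width 5. Conversely, {0, 1, 2, 3, 4, 5} is a clique of size 6, and the vertices of any clique must share a bag in every tree decomposition; so some bag has ≥ 6 vertices and tw(G) ≥ 5. The upper and lower bounds meet at 5, so that is the treewidth.

Treewidth 5.
One such decomposition:
Bags: B1 = {0, 1, 2, 3, 4, 5}
Tree: (single bag)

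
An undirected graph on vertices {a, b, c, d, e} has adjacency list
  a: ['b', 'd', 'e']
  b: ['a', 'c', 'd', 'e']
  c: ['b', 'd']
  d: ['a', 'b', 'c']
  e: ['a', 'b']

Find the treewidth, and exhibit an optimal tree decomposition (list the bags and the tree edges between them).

Treewidth 2.
Bags: B1 = {a, b, d}  B2 = {a, b, e}  B3 = {b, c, d}
Tree: B1–B2, B1–B3

Each bag holds 3 vertices, so the decomposition has width 2, which upper-bounds the treewidth. For the lower bound, the 3 vertices {b, c, d} are pairwise adjacent, and any tree decomposition puts a clique entirely inside one bag — forcing width ≥ 2. Hence tw(G) = 2 exactly.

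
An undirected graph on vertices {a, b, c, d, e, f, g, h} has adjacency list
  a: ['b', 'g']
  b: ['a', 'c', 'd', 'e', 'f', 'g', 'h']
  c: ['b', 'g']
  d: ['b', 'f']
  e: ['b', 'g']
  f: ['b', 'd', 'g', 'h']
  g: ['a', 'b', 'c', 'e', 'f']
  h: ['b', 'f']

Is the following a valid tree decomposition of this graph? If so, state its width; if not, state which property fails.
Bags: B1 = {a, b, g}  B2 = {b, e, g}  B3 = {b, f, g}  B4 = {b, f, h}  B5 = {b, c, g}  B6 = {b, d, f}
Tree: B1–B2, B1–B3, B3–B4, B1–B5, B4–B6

Yes; width 2.

Checking the three conditions: (i) the bags cover all of {a, b, c, d, e, f, g, h}; (ii) for each edge, some bag contains both endpoints; (iii) the bags containing any fixed vertex form a subtree. All hold, so the decomposition is valid with width 3 − 1 = 2.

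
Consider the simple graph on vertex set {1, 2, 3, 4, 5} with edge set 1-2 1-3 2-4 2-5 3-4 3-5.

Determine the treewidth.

A width-2 tree decomposition is:
Bags: B1 = {2, 3, 5}  B2 = {2, 3, 4}  B3 = {1, 2, 3}
Tree: B1–B2, B2–B3
Each bag holds 3 vertices, so the decomposition has width 2, which upper-bounds the treewidth. For the lower bound, G contains the cycle 2–5–3–4–2, so G is not a forest; only forests have treewidth ≤ 1, hence tw(G) ≥ 2. The upper and lower bounds meet at 2, so that is the treewidth.

2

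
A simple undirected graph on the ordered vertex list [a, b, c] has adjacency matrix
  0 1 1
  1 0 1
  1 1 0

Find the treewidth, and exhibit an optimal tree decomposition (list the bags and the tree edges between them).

With just one bag of size 3, the width is 3 − 1 = 2, so tw(G) ≤ 2. Conversely, {a, b, c} is a clique of size 3, and the vertices of any clique must share a bag in every tree decomposition; so some bag has ≥ 3 vertices and tw(G) ≥ 2. Hence tw(G) = 2 exactly.

Treewidth 2.
One optimal decomposition is:
Bags: B1 = {a, b, c}
Tree: (single bag)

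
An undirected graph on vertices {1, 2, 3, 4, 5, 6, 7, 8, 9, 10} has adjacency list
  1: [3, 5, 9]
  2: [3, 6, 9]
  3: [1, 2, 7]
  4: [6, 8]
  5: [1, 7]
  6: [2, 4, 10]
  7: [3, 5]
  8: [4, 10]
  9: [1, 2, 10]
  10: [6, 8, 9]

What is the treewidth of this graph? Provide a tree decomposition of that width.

Treewidth 2.
Bags: B1 = {3, 5, 7}  B2 = {1, 3, 5}  B3 = {1, 2, 3}  B4 = {1, 2, 9}  B5 = {2, 6, 9}  B6 = {6, 9, 10}  B7 = {4, 6, 10}  B8 = {4, 8, 10}
Tree: B1–B2, B2–B3, B3–B4, B4–B5, B5–B6, B6–B7, B7–B8

Each bag holds 3 vertices, so the decomposition has width 2, which upper-bounds the treewidth. The edges 7–5–1–3–7 form a cycle, so G is not a tree and its treewidth is at least 2. The upper and lower bounds meet at 2, so that is the treewidth.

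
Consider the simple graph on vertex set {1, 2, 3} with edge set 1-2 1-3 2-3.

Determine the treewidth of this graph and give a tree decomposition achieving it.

With just one bag of size 3, the width is 3 − 1 = 2, so tw(G) ≤ 2. For the lower bound, the 3 vertices {1, 2, 3} are pairwise adjacent, and any tree decomposition puts a clique entirely inside one bag — forcing width ≥ 2. Combining the bounds, tw(G) = 2.

Treewidth 2.
One optimal decomposition is:
Bags: B1 = {1, 2, 3}
Tree: (single bag)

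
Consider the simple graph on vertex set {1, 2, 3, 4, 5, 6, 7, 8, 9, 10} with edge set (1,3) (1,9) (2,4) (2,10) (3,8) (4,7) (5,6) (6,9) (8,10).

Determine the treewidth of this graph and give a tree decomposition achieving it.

Treewidth 1.
One such decomposition:
Bags: B1 = {5, 6}  B2 = {6, 9}  B3 = {1, 9}  B4 = {1, 3}  B5 = {3, 8}  B6 = {8, 10}  B7 = {2, 10}  B8 = {2, 4}  B9 = {4, 7}
Tree: B1–B2, B2–B3, B3–B4, B4–B5, B5–B6, B6–B7, B7–B8, B8–B9

The largest bag has 2 vertices, giving width 1; this decomposition certifies tw(G) ≤ 1. G has an edge, so its treewidth is at least 1. Combining the bounds, tw(G) = 1.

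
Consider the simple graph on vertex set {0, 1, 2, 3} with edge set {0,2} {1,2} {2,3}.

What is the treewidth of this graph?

A width-1 tree decomposition is:
Bags: B1 = {0, 2}  B2 = {2, 3}  B3 = {1, 2}
Tree: B1–B2, B2–B3
Every bag has size at most 2, so the width is 2 − 1 = 1 and tw(G) ≤ 1. G has an edge, so its treewidth is at least 1. Therefore the treewidth is 1.

1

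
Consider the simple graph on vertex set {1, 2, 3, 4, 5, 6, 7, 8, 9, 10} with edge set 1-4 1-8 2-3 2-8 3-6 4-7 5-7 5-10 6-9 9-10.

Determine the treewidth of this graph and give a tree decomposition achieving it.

Each bag holds 3 vertices, so the decomposition has width 2, which upper-bounds the treewidth. For the lower bound, G contains the cycle 1–8–2–3–6–9–10–5–7–4–1, so G is not a forest; only forests have treewidth ≤ 1, hence tw(G) ≥ 2. Combining the bounds, tw(G) = 2.

Treewidth 2.
One optimal decomposition is:
Bags: B1 = {1, 2, 8}  B2 = {1, 2, 3}  B3 = {1, 3, 6}  B4 = {1, 6, 9}  B5 = {1, 9, 10}  B6 = {1, 5, 10}  B7 = {1, 5, 7}  B8 = {1, 4, 7}
Tree: B1–B2, B2–B3, B3–B4, B4–B5, B5–B6, B6–B7, B7–B8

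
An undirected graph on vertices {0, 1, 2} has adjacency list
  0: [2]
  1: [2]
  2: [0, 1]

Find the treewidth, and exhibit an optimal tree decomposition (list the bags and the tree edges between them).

Treewidth 1.
One such decomposition:
Bags: B1 = {1, 2}  B2 = {0, 2}
Tree: B1–B2

Every bag has size at most 2, so the width is 2 − 1 = 1 and tw(G) ≤ 1. G has an edge, so its treewidth is at least 1. Hence tw(G) = 1 exactly.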